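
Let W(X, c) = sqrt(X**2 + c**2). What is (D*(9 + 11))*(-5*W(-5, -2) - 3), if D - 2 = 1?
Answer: -180 - 300*sqrt(29) ≈ -1795.5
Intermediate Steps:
D = 3 (D = 2 + 1 = 3)
(D*(9 + 11))*(-5*W(-5, -2) - 3) = (3*(9 + 11))*(-5*sqrt((-5)**2 + (-2)**2) - 3) = (3*20)*(-5*sqrt(25 + 4) - 3) = 60*(-5*sqrt(29) - 3) = 60*(-3 - 5*sqrt(29)) = -180 - 300*sqrt(29)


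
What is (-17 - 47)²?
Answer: 4096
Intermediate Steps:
(-17 - 47)² = (-64)² = 4096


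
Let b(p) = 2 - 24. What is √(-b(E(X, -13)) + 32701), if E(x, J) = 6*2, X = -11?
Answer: √32723 ≈ 180.90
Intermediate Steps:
E(x, J) = 12
b(p) = -22
√(-b(E(X, -13)) + 32701) = √(-1*(-22) + 32701) = √(22 + 32701) = √32723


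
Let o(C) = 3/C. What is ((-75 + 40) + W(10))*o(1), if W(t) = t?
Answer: -75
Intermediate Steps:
((-75 + 40) + W(10))*o(1) = ((-75 + 40) + 10)*(3/1) = (-35 + 10)*(3*1) = -25*3 = -75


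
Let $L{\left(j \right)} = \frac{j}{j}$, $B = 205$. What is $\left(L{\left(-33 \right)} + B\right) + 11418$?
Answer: $11624$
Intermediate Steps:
$L{\left(j \right)} = 1$
$\left(L{\left(-33 \right)} + B\right) + 11418 = \left(1 + 205\right) + 11418 = 206 + 11418 = 11624$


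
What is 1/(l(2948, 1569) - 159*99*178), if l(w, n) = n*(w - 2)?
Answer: 1/1820376 ≈ 5.4934e-7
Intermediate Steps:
l(w, n) = n*(-2 + w)
1/(l(2948, 1569) - 159*99*178) = 1/(1569*(-2 + 2948) - 159*99*178) = 1/(1569*2946 - 15741*178) = 1/(4622274 - 2801898) = 1/1820376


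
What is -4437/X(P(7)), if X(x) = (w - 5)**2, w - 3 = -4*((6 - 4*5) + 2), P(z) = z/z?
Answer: -4437/2116 ≈ -2.0969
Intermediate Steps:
P(z) = 1
w = 51 (w = 3 - 4*((6 - 4*5) + 2) = 3 - 4*((6 - 20) + 2) = 3 - 4*(-14 + 2) = 3 - 4*(-12) = 3 + 48 = 51)
X(x) = 2116 (X(x) = (51 - 5)**2 = 46**2 = 2116)
-4437/X(P(7)) = -4437/2116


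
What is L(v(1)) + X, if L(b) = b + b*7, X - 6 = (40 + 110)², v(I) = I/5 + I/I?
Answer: 112578/5 ≈ 22516.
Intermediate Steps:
v(I) = 1 + I/5 (v(I) = I*(⅕) + 1 = I/5 + 1 = 1 + I/5)
X = 22506 (X = 6 + (40 + 110)² = 6 + 150² = 6 + 22500 = 22506)
L(b) = 8*b (L(b) = b + 7*b = 8*b)
L(v(1)) + X = 8*(1 + (⅕)*1) + 22506 = 8*(1 + ⅕) + 22506 = 8*(6/5) + 22506 = 48/5 + 22506 = 112578/5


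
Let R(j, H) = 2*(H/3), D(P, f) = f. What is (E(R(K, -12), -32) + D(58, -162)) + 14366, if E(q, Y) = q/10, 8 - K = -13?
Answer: 71016/5 ≈ 14203.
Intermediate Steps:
K = 21 (K = 8 - 1*(-13) = 8 + 13 = 21)
R(j, H) = 2*H/3 (R(j, H) = 2*(H*(⅓)) = 2*(H/3) = 2*H/3)
E(q, Y) = q/10 (E(q, Y) = q*(⅒) = q/10)
(E(R(K, -12), -32) + D(58, -162)) + 14366 = (((⅔)*(-12))/10 - 162) + 14366 = ((⅒)*(-8) - 162) + 14366 = (-⅘ - 162) + 14366 = -814/5 + 14366 = 71016/5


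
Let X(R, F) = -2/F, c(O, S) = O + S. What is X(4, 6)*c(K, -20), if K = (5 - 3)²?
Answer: 16/3 ≈ 5.3333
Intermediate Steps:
K = 4 (K = 2² = 4)
X(4, 6)*c(K, -20) = (-2/6)*(4 - 20) = -2*⅙*(-16) = -⅓*(-16) = 16/3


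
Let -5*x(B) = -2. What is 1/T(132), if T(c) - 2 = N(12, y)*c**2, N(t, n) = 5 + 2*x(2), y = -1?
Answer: 5/505306 ≈ 9.8950e-6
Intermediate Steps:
x(B) = 2/5 (x(B) = -1/5*(-2) = 2/5)
N(t, n) = 29/5 (N(t, n) = 5 + 2*(2/5) = 5 + 4/5 = 29/5)
T(c) = 2 + 29*c**2/5
1/T(132) = 1/(2 + (29/5)*132**2) = 1/(2 + (29/5)*17424) = 1/(2 + 505296/5) = 1/(505306/5) = 5/505306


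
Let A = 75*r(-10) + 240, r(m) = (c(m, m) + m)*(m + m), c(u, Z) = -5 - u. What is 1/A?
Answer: 1/7740 ≈ 0.00012920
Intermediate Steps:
r(m) = -10*m (r(m) = ((-5 - m) + m)*(m + m) = -10*m)
A = 7740 (A = 75*(-10*(-10)) + 240 = 75*100 + 240 = 7500 + 240 = 7740)
1/A = 1/7740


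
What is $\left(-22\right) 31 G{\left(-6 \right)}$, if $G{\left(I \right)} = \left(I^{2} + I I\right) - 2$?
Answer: $-47740$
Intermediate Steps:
$G{\left(I \right)} = -2 + 2 I^{2}$ ($G{\left(I \right)} = \left(I^{2} + I^{2}\right) - 2 = 2 I^{2} - 2 = -2 + 2 I^{2}$)
$\left(-22\right) 31 G{\left(-6 \right)} = \left(-22\right) 31 \left(-2 + 2 \left(-6\right)^{2}\right) = - 682 \left(-2 + 2 \cdot 36\right) = - 682 \left(-2 + 72\right) = \left(-682\right) 70 = -47740$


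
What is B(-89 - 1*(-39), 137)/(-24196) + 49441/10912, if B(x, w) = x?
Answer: 299205009/66006688 ≈ 4.5330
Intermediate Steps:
B(-89 - 1*(-39), 137)/(-24196) + 49441/10912 = (-89 - 1*(-39))/(-24196) + 49441/10912 = (-89 + 39)*(-1/24196) + 49441*(1/10912) = -50*(-1/24196) + 49441/10912 = 25/12098 + 49441/10912 = 299205009/66006688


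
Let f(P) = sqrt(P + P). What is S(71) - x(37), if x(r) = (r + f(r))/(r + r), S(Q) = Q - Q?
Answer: -1/2 - sqrt(74)/74 ≈ -0.61625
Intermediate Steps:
S(Q) = 0
f(P) = sqrt(2)*sqrt(P) (f(P) = sqrt(2*P) = sqrt(2)*sqrt(P))
x(r) = (r + sqrt(2)*sqrt(r))/(2*r) (x(r) = (r + sqrt(2)*sqrt(r))/(r + r) = (r + sqrt(2)*sqrt(r))/((2*r)) = (r + sqrt(2)*sqrt(r))*(1/(2*r)) = (r + sqrt(2)*sqrt(r))/(2*r))
S(71) - x(37) = 0 - (37 + sqrt(2)*sqrt(37))/(2*37) = 0 - (37 + sqrt(74))/(2*37) = 0 - (1/2 + sqrt(74)/74) = 0 + (-1/2 - sqrt(74)/74) = -1/2 - sqrt(74)/74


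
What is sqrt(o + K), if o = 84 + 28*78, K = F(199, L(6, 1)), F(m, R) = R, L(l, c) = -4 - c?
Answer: sqrt(2263) ≈ 47.571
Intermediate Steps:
K = -5 (K = -4 - 1*1 = -4 - 1 = -5)
o = 2268 (o = 84 + 2184 = 2268)
sqrt(o + K) = sqrt(2268 - 5) = sqrt(2263)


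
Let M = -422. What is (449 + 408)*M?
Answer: -361654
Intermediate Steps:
(449 + 408)*M = (449 + 408)*(-422) = 857*(-422) = -361654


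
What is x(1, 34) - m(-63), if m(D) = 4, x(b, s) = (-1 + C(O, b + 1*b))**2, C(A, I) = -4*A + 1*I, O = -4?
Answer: 285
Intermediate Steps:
C(A, I) = I - 4*A (C(A, I) = -4*A + I = I - 4*A)
x(b, s) = (15 + 2*b)**2 (x(b, s) = (-1 + ((b + 1*b) - 4*(-4)))**2 = (-1 + ((b + b) + 16))**2 = (-1 + (2*b + 16))**2 = (-1 + (16 + 2*b))**2 = (15 + 2*b)**2)
x(1, 34) - m(-63) = (15 + 2*1)**2 - 1*4 = (15 + 2)**2 - 4 = 17**2 - 4 = 289 - 4 = 285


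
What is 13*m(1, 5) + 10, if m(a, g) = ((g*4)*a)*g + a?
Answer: 1323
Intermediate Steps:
m(a, g) = a + 4*a*g**2 (m(a, g) = ((4*g)*a)*g + a = (4*a*g)*g + a = 4*a*g**2 + a = a + 4*a*g**2)
13*m(1, 5) + 10 = 13*(1*(1 + 4*5**2)) + 10 = 13*(1*(1 + 4*25)) + 10 = 13*(1*(1 + 100)) + 10 = 13*(1*101) + 10 = 13*101 + 10 = 1313 + 10 = 1323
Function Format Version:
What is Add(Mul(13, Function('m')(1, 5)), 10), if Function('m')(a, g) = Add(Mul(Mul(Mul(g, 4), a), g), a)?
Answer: 1323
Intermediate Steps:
Function('m')(a, g) = Add(a, Mul(4, a, Pow(g, 2))) (Function('m')(a, g) = Add(Mul(Mul(Mul(4, g), a), g), a) = Add(Mul(Mul(4, a, g), g), a) = Add(Mul(4, a, Pow(g, 2)), a) = Add(a, Mul(4, a, Pow(g, 2))))
Add(Mul(13, Function('m')(1, 5)), 10) = Add(Mul(13, Mul(1, Add(1, Mul(4, Pow(5, 2))))), 10) = Add(Mul(13, Mul(1, Add(1, Mul(4, 25)))), 10) = Add(Mul(13, Mul(1, Add(1, 100))), 10) = Add(Mul(13, Mul(1, 101)), 10) = Add(Mul(13, 101), 10) = Add(1313, 10) = 1323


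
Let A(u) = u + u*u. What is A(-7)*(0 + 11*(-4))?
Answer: -1848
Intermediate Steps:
A(u) = u + u**2
A(-7)*(0 + 11*(-4)) = (-7*(1 - 7))*(0 + 11*(-4)) = (-7*(-6))*(0 - 44) = 42*(-44) = -1848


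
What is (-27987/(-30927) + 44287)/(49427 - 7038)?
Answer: 456564012/436988201 ≈ 1.0448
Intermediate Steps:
(-27987/(-30927) + 44287)/(49427 - 7038) = (-27987*(-1/30927) + 44287)/42389 = (9329/10309 + 44287)*(1/42389) = (456564012/10309)*(1/42389) = 456564012/436988201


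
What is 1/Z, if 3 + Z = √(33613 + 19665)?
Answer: 3/53269 + √53278/53269 ≈ 0.0043894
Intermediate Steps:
Z = -3 + √53278 (Z = -3 + √(33613 + 19665) = -3 + √53278 ≈ 227.82)
1/Z = 1/(-3 + √53278)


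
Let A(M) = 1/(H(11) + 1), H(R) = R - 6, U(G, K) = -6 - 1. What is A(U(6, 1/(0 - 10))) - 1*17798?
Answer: -106787/6 ≈ -17798.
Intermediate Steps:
U(G, K) = -7
H(R) = -6 + R
A(M) = ⅙ (A(M) = 1/((-6 + 11) + 1) = 1/(5 + 1) = 1/6 = ⅙)
A(U(6, 1/(0 - 10))) - 1*17798 = ⅙ - 1*17798 = ⅙ - 17798 = -106787/6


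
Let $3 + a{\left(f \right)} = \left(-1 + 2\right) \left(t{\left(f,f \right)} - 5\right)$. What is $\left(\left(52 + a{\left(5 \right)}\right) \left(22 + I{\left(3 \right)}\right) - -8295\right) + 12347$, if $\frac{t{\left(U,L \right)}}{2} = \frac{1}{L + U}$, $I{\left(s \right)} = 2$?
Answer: $\frac{108514}{5} \approx 21703.0$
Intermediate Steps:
$t{\left(U,L \right)} = \frac{2}{L + U}$
$a{\left(f \right)} = -8 + \frac{1}{f}$ ($a{\left(f \right)} = -3 + \left(-1 + 2\right) \left(\frac{2}{f + f} - 5\right) = -3 + 1 \left(\frac{2}{2 f} - 5\right) = -3 + 1 \left(2 \frac{1}{2 f} - 5\right) = -3 + 1 \left(\frac{1}{f} - 5\right) = -3 + 1 \left(-5 + \frac{1}{f}\right) = -3 - \left(5 - \frac{1}{f}\right) = -8 + \frac{1}{f}$)
$\left(\left(52 + a{\left(5 \right)}\right) \left(22 + I{\left(3 \right)}\right) - -8295\right) + 12347 = \left(\left(52 - \left(8 - \frac{1}{5}\right)\right) \left(22 + 2\right) - -8295\right) + 12347 = \left(\left(52 + \left(-8 + \frac{1}{5}\right)\right) 24 + 8295\right) + 12347 = \left(\left(52 - \frac{39}{5}\right) 24 + 8295\right) + 12347 = \left(\frac{221}{5} \cdot 24 + 8295\right) + 12347 = \left(\frac{5304}{5} + 8295\right) + 12347 = \frac{46779}{5} + 12347 = \frac{108514}{5}$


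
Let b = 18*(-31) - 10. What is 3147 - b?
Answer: 3715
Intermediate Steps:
b = -568 (b = -558 - 10 = -568)
3147 - b = 3147 - 1*(-568) = 3147 + 568 = 3715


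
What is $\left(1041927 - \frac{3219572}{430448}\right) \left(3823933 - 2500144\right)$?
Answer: $\frac{148427251540480059}{107612} \approx 1.3793 \cdot 10^{12}$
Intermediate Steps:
$\left(1041927 - \frac{3219572}{430448}\right) \left(3823933 - 2500144\right) = \left(1041927 - \frac{804893}{107612}\right) 1323789 = \frac{112123043431}{107612} \cdot 1323789 = \frac{148427251540480059}{107612}$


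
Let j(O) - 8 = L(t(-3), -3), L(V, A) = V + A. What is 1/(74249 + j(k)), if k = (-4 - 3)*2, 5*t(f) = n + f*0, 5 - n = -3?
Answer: 5/371278 ≈ 1.3467e-5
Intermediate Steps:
n = 8 (n = 5 - 1*(-3) = 5 + 3 = 8)
t(f) = 8/5 (t(f) = (8 + f*0)/5 = (8 + 0)/5 = (⅕)*8 = 8/5)
k = -14 (k = -7*2 = -14)
L(V, A) = A + V
j(O) = 33/5 (j(O) = 8 + (-3 + 8/5) = 8 - 7/5 = 33/5)
1/(74249 + j(k)) = 1/(74249 + 33/5) = 1/(371278/5) = 5/371278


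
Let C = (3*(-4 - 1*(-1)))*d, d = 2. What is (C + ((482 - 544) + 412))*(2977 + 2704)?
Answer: 1886092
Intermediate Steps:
C = -18 (C = (3*(-4 - 1*(-1)))*2 = (3*(-4 + 1))*2 = (3*(-3))*2 = -9*2 = -18)
(C + ((482 - 544) + 412))*(2977 + 2704) = (-18 + ((482 - 544) + 412))*(2977 + 2704) = (-18 + (-62 + 412))*5681 = (-18 + 350)*5681 = 332*5681 = 1886092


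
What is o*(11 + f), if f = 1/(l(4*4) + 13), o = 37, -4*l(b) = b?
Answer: 3700/9 ≈ 411.11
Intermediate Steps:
l(b) = -b/4
f = ⅑ (f = 1/(-4 + 13) = 1/9 = ⅑ ≈ 0.11111)
o*(11 + f) = 37*(11 + ⅑) = 37*(100/9) = 3700/9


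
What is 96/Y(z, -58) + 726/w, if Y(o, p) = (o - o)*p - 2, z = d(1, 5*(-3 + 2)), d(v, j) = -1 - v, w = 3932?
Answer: -94005/1966 ≈ -47.815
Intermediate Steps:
z = -2 (z = -1 - 1*1 = -1 - 1 = -2)
Y(o, p) = -2 (Y(o, p) = 0*p - 2 = 0 - 2 = -2)
96/Y(z, -58) + 726/w = 96/(-2) + 726/3932 = 96*(-½) + 726*(1/3932) = -48 + 363/1966 = -94005/1966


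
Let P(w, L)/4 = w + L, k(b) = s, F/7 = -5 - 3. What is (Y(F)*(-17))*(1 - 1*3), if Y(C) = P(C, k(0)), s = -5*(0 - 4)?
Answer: -4896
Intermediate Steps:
s = 20 (s = -5*(-4) = 20)
F = -56 (F = 7*(-5 - 3) = 7*(-8) = -56)
k(b) = 20
P(w, L) = 4*L + 4*w (P(w, L) = 4*(w + L) = 4*(L + w) = 4*L + 4*w)
Y(C) = 80 + 4*C (Y(C) = 4*20 + 4*C = 80 + 4*C)
(Y(F)*(-17))*(1 - 1*3) = ((80 + 4*(-56))*(-17))*(1 - 1*3) = ((80 - 224)*(-17))*(1 - 3) = -144*(-17)*(-2) = 2448*(-2) = -4896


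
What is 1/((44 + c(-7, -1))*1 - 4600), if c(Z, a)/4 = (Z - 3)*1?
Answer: -1/4596 ≈ -0.00021758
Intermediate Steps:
c(Z, a) = -12 + 4*Z (c(Z, a) = 4*((Z - 3)*1) = 4*((-3 + Z)*1) = 4*(-3 + Z) = -12 + 4*Z)
1/((44 + c(-7, -1))*1 - 4600) = 1/((44 + (-12 + 4*(-7)))*1 - 4600) = 1/((44 + (-12 - 28))*1 - 4600) = 1/((44 - 40)*1 - 4600) = 1/(4*1 - 4600) = 1/(4 - 4600) = 1/(-4596) = -1/4596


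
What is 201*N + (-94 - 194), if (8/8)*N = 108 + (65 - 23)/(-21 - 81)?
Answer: 362733/17 ≈ 21337.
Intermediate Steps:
N = 1829/17 (N = 108 + (65 - 23)/(-21 - 81) = 108 + 42/(-102) = 108 + 42*(-1/102) = 108 - 7/17 = 1829/17 ≈ 107.59)
201*N + (-94 - 194) = 201*(1829/17) + (-94 - 194) = 367629/17 - 288 = 362733/17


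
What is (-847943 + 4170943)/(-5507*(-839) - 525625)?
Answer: 830750/1023687 ≈ 0.81153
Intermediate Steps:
(-847943 + 4170943)/(-5507*(-839) - 525625) = 3323000/(4620373 - 525625) = 3323000/4094748 = 3323000*(1/4094748) = 830750/1023687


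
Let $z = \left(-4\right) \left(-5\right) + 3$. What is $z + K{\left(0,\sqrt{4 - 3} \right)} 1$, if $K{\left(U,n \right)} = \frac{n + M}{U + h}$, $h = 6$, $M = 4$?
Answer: $\frac{143}{6} \approx 23.833$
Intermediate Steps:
$K{\left(U,n \right)} = \frac{4 + n}{6 + U}$ ($K{\left(U,n \right)} = \frac{n + 4}{U + 6} = \frac{4 + n}{6 + U}$)
$z = 23$ ($z = 20 + 3 = 23$)
$z + K{\left(0,\sqrt{4 - 3} \right)} 1 = 23 + \frac{4 + \sqrt{4 - 3}}{6 + 0} \cdot 1 = 23 + \frac{4 + \sqrt{1}}{6} \cdot 1 = 23 + \frac{4 + 1}{6} \cdot 1 = 23 + \frac{1}{6} \cdot 5 \cdot 1 = 23 + \frac{5}{6} \cdot 1 = 23 + \frac{5}{6} = \frac{143}{6}$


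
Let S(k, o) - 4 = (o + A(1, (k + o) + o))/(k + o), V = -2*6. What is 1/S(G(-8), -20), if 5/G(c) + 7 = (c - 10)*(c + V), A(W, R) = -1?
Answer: 7055/35633 ≈ 0.19799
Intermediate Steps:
V = -12
G(c) = 5/(-7 + (-12 + c)*(-10 + c)) (G(c) = 5/(-7 + (c - 10)*(c - 12)) = 5/(-7 + (-10 + c)*(-12 + c)) = 5/(-7 + (-12 + c)*(-10 + c)))
S(k, o) = 4 + (-1 + o)/(k + o) (S(k, o) = 4 + (o - 1)/(k + o) = 4 + (-1 + o)/(k + o))
1/S(G(-8), -20) = 1/((-1 + 4*(5/(113 + (-8)² - 22*(-8))) + 5*(-20))/(5/(113 + (-8)² - 22*(-8)) - 20)) = 1/((-1 + 4*(5/(113 + 64 + 176)) - 100)/(5/(113 + 64 + 176) - 20)) = 1/((-1 + 4*(5/353) - 100)/(5/353 - 20)) = 1/((-1 + 20/353 - 100)/(-7055/353)) = 1/(-353/7055*(-35633/353)) = 1/(35633/7055) = 7055/35633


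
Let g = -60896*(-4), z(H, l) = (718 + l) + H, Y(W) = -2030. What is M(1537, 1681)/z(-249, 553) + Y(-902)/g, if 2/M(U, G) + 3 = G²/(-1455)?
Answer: -734032254575/88067453329856 ≈ -0.0083349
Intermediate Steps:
M(U, G) = 2/(-3 - G²/1455) (M(U, G) = 2/(-3 + G²/(-1455)) = 2/(-3 + G²*(-1/1455)) = 2/(-3 - G²/1455))
z(H, l) = 718 + H + l
g = 243584 (g = -15224*(-16) = 243584)
M(1537, 1681)/z(-249, 553) + Y(-902)/g = (-2910/(4365 + 1681²))/(718 - 249 + 553) - 2030/243584 = -2910/(4365 + 2825761)/1022 - 2030*1/243584 = -2910/2830126*(1/1022) - 1015/121792 = -2910*1/2830126*(1/1022) - 1015/121792 = -1455/1415063*1/1022 - 1015/121792 = -1455/1446194386 - 1015/121792 = -734032254575/88067453329856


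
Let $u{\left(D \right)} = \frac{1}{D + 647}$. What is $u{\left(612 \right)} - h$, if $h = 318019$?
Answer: $- \frac{400385920}{1259} \approx -3.1802 \cdot 10^{5}$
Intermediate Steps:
$u{\left(D \right)} = \frac{1}{647 + D}$
$u{\left(612 \right)} - h = \frac{1}{647 + 612} - 318019 = \frac{1}{1259} - 318019 = - \frac{400385920}{1259}$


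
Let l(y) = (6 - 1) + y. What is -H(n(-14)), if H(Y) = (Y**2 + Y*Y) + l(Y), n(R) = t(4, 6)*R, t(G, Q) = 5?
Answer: -9735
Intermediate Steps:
l(y) = 5 + y
n(R) = 5*R
H(Y) = 5 + Y + 2*Y**2 (H(Y) = (Y**2 + Y*Y) + (5 + Y) = (Y**2 + Y**2) + (5 + Y) = 2*Y**2 + (5 + Y) = 5 + Y + 2*Y**2)
-H(n(-14)) = -(5 + 5*(-14) + 2*(5*(-14))**2) = -(5 - 70 + 2*(-70)**2) = -(5 - 70 + 2*4900) = -(5 - 70 + 9800) = -1*9735 = -9735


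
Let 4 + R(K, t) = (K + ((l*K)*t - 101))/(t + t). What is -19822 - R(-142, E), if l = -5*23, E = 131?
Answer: -7331303/262 ≈ -27982.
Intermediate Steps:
l = -115
R(K, t) = -4 + (-101 + K - 115*K*t)/(2*t) (R(K, t) = -4 + (K + ((-115*K)*t - 101))/(t + t) = -4 + (K + (-115*K*t - 101))/((2*t)) = -4 + (K + (-101 - 115*K*t))*(1/(2*t)) = -4 + (-101 + K - 115*K*t)*(1/(2*t)) = -4 + (-101 + K - 115*K*t)/(2*t))
-19822 - R(-142, E) = -19822 - (-101 - 142 - 1*131*(8 + 115*(-142)))/(2*131) = -19822 - (-101 - 142 - 1*131*(8 - 16330))/(2*131) = -19822 - (-101 - 142 - 1*131*(-16322))/(2*131) = -19822 - (-101 - 142 + 2138182)/(2*131) = -19822 - 2137939/(2*131) = -19822 - 1*2137939/262 = -19822 - 2137939/262 = -7331303/262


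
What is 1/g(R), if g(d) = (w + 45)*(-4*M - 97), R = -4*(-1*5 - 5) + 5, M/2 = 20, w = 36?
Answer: -1/20817 ≈ -4.8038e-5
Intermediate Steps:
M = 40 (M = 2*20 = 40)
R = 45 (R = -4*(-5 - 5) + 5 = -4*(-10) + 5 = 40 + 5 = 45)
g(d) = -20817 (g(d) = (36 + 45)*(-4*40 - 97) = 81*(-160 - 97) = 81*(-257) = -20817)
1/g(R) = 1/(-20817) = -1/20817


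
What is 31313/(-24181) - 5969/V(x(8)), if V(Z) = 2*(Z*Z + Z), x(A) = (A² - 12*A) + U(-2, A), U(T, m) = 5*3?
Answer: -161370661/13154464 ≈ -12.267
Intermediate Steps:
U(T, m) = 15
x(A) = 15 + A² - 12*A (x(A) = (A² - 12*A) + 15 = 15 + A² - 12*A)
V(Z) = 2*Z + 2*Z² (V(Z) = 2*(Z² + Z) = 2*(Z + Z²) = 2*Z + 2*Z²)
31313/(-24181) - 5969/V(x(8)) = 31313/(-24181) - 5969*1/(2*(1 + (15 + 8² - 12*8))*(15 + 8² - 12*8)) = 31313*(-1/24181) - 5969*1/(2*(1 + (15 + 64 - 96))*(15 + 64 - 96)) = -31313/24181 - 5969*(-1/(34*(1 - 17))) = -31313/24181 - 5969/(2*(-17)*(-16)) = -31313/24181 - 5969/544 = -161370661/13154464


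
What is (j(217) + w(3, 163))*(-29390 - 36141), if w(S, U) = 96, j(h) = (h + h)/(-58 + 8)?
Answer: -143054173/25 ≈ -5.7222e+6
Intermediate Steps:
j(h) = -h/25 (j(h) = (2*h)/(-50) = (2*h)*(-1/50) = -h/25)
(j(217) + w(3, 163))*(-29390 - 36141) = (-1/25*217 + 96)*(-29390 - 36141) = (-217/25 + 96)*(-65531) = (2183/25)*(-65531) = -143054173/25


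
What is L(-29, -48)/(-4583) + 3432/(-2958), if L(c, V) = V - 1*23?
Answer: -2586473/2259419 ≈ -1.1448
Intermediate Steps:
L(c, V) = -23 + V (L(c, V) = V - 23 = -23 + V)
L(-29, -48)/(-4583) + 3432/(-2958) = (-23 - 48)/(-4583) + 3432/(-2958) = -71*(-1/4583) + 3432*(-1/2958) = 71/4583 - 572/493 = -2586473/2259419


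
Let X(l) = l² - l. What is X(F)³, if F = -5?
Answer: 27000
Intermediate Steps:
X(F)³ = (-5*(-1 - 5))³ = (-5*(-6))³ = 30³ = 27000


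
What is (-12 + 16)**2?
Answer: 16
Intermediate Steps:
(-12 + 16)**2 = 4**2 = 16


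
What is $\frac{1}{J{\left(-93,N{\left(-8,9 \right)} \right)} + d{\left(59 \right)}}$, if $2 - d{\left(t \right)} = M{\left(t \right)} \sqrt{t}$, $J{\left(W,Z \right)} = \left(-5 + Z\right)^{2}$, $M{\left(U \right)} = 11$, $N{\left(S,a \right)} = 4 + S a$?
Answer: $\frac{5331}{28412422} + \frac{11 \sqrt{59}}{28412422} \approx 0.0001906$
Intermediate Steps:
$d{\left(t \right)} = 2 - 11 \sqrt{t}$
$\frac{1}{J{\left(-93,N{\left(-8,9 \right)} \right)} + d{\left(59 \right)}} = \frac{1}{\left(-5 + \left(4 - 72\right)\right)^{2} + \left(2 - 11 \sqrt{59}\right)} = \frac{1}{\left(-5 - 68\right)^{2} + \left(2 - 11 \sqrt{59}\right)} = \frac{1}{\left(-73\right)^{2} + \left(2 - 11 \sqrt{59}\right)} = \frac{1}{5329 + \left(2 - 11 \sqrt{59}\right)} = \frac{1}{5331 - 11 \sqrt{59}}$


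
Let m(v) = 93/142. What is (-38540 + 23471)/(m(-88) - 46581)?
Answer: 713266/2204803 ≈ 0.32351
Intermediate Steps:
m(v) = 93/142 (m(v) = 93*(1/142) = 93/142)
(-38540 + 23471)/(m(-88) - 46581) = (-38540 + 23471)/(93/142 - 46581) = -15069/(-6614409/142) = -15069*(-142/6614409) = 713266/2204803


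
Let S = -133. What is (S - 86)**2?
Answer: 47961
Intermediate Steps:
(S - 86)**2 = (-133 - 86)**2 = (-219)**2 = 47961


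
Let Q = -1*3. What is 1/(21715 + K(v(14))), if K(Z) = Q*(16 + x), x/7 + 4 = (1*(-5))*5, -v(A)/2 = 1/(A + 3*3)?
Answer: 1/22276 ≈ 4.4891e-5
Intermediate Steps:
Q = -3
v(A) = -2/(9 + A) (v(A) = -2/(A + 3*3) = -2/(A + 9) = -2/(9 + A))
x = -203 (x = -28 + 7*((1*(-5))*5) = -28 + 7*(-5*5) = -28 + 7*(-25) = -28 - 175 = -203)
K(Z) = 561 (K(Z) = -3*(16 - 203) = -3*(-187) = 561)
1/(21715 + K(v(14))) = 1/(21715 + 561) = 1/22276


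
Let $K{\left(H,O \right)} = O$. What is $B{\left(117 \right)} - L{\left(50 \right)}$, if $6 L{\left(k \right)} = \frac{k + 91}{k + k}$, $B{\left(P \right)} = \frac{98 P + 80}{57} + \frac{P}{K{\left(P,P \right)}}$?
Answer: $\frac{2317921}{11400} \approx 203.33$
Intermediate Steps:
$B{\left(P \right)} = \frac{137}{57} + \frac{98 P}{57}$ ($B{\left(P \right)} = \frac{98 P + 80}{57} + \frac{P}{P} = \left(80 + 98 P\right) \frac{1}{57} + 1 = \left(\frac{80}{57} + \frac{98 P}{57}\right) + 1 = \frac{137}{57} + \frac{98 P}{57}$)
$L{\left(k \right)} = \frac{91 + k}{12 k}$ ($L{\left(k \right)} = \frac{\left(k + 91\right) \frac{1}{k + k}}{6} = \frac{\left(91 + k\right) \frac{1}{2 k}}{6} = \frac{\frac{1}{2} \frac{1}{k} \left(91 + k\right)}{6} = \frac{91 + k}{12 k}$)
$B{\left(117 \right)} - L{\left(50 \right)} = \left(\frac{137}{57} + \frac{98}{57} \cdot 117\right) - \frac{91 + 50}{12 \cdot 50} = \left(\frac{137}{57} + \frac{3822}{19}\right) - \frac{1}{12} \cdot \frac{1}{50} \cdot 141 = \frac{11603}{57} - \frac{47}{200} = \frac{2317921}{11400}$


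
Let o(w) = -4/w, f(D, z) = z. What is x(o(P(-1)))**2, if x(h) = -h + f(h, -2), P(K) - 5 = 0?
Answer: 36/25 ≈ 1.4400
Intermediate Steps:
P(K) = 5 (P(K) = 5 + 0 = 5)
x(h) = -2 - h (x(h) = -h - 2 = -2 - h)
x(o(P(-1)))**2 = (-2 - (-4)/5)**2 = (-2 - 1*(-4/5))**2 = (-2 + 4/5)**2 = (-6/5)**2 = 36/25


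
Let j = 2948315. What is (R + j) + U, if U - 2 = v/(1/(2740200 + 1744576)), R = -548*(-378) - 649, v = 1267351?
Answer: 5683788503188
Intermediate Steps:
R = 206495 (R = 207144 - 649 = 206495)
U = 5683785348378 (U = 2 + 1267351/(1/(2740200 + 1744576)) = 2 + 1267351/(1/4484776) = 2 + 1267351*4484776 = 2 + 5683785348376 = 5683785348378)
(R + j) + U = (206495 + 2948315) + 5683785348378 = 3154810 + 5683785348378 = 5683788503188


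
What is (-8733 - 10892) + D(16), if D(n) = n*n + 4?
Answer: -19365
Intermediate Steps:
D(n) = 4 + n**2 (D(n) = n**2 + 4 = 4 + n**2)
(-8733 - 10892) + D(16) = (-8733 - 10892) + (4 + 16**2) = -19625 + (4 + 256) = -19625 + 260 = -19365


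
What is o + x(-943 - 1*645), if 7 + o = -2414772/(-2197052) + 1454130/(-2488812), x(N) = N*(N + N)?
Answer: 1149083582559282827/227835390926 ≈ 5.0435e+6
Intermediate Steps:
x(N) = 2*N**2 (x(N) = N*(2*N) = 2*N**2)
o = -1477551307061/227835390926 (o = -7 + (-2414772/(-2197052) + 1454130/(-2488812)) = -7 + (-2414772*(-1/2197052) + 1454130*(-1/2488812)) = -7 + (603693/549263 - 242355/414802) = -7 + 117296429421/227835390926 = -1477551307061/227835390926 ≈ -6.4852)
o + x(-943 - 1*645) = -1477551307061/227835390926 + 2*(-943 - 1*645)**2 = -1477551307061/227835390926 + 2*(-943 - 645)**2 = -1477551307061/227835390926 + 2*(-1588)**2 = -1477551307061/227835390926 + 2*2521744 = -1477551307061/227835390926 + 5043488 = 1149083582559282827/227835390926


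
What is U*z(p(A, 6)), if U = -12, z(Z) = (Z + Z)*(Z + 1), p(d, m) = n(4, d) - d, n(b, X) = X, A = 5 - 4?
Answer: 0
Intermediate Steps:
A = 1
p(d, m) = 0 (p(d, m) = d - d = 0)
z(Z) = 2*Z*(1 + Z) (z(Z) = (2*Z)*(1 + Z) = 2*Z*(1 + Z))
U*z(p(A, 6)) = -24*0*(1 + 0) = -24*0 = -12*0 = 0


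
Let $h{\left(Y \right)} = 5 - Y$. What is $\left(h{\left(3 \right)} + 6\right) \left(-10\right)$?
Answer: $-80$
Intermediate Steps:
$\left(h{\left(3 \right)} + 6\right) \left(-10\right) = \left(\left(5 - 3\right) + 6\right) \left(-10\right) = \left(2 + 6\right) \left(-10\right) = 8 \left(-10\right) = -80$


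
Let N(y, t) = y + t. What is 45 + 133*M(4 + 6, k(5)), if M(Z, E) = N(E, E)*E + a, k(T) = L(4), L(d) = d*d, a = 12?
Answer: 69737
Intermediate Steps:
L(d) = d²
k(T) = 16 (k(T) = 4² = 16)
N(y, t) = t + y
M(Z, E) = 12 + 2*E² (M(Z, E) = (E + E)*E + 12 = (2*E)*E + 12 = 2*E² + 12 = 12 + 2*E²)
45 + 133*M(4 + 6, k(5)) = 45 + 133*(12 + 2*16²) = 45 + 133*(12 + 2*256) = 45 + 133*(12 + 512) = 45 + 133*524 = 45 + 69692 = 69737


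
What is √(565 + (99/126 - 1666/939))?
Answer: √97470951270/13146 ≈ 23.749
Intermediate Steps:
√(565 + (99/126 - 1666/939)) = √(565 + (99*(1/126) - 1666*1/939)) = √(565 + (11/14 - 1666/939)) = √(565 - 12995/13146) = √(7414495/13146) = √97470951270/13146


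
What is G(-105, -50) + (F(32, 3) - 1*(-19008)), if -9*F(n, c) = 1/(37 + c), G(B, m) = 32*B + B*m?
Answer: 7523279/360 ≈ 20898.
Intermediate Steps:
F(n, c) = -1/(9*(37 + c))
G(-105, -50) + (F(32, 3) - 1*(-19008)) = -105*(32 - 50) + (-1/(333 + 9*3) - 1*(-19008)) = -105*(-18) + (-1/(333 + 27) + 19008) = 1890 + (-1/360 + 19008) = 1890 + 6842879/360 = 7523279/360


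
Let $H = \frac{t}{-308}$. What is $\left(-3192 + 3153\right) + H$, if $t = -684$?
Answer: $- \frac{2832}{77} \approx -36.779$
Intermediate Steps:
$H = \frac{171}{77}$ ($H = - \frac{684}{-308} = \left(-684\right) \left(- \frac{1}{308}\right) = \frac{171}{77} \approx 2.2208$)
$\left(-3192 + 3153\right) + H = \left(-3192 + 3153\right) + \frac{171}{77} = -39 + \frac{171}{77} = - \frac{2832}{77}$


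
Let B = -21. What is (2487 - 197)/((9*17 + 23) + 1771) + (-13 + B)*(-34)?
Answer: 2253022/1947 ≈ 1157.2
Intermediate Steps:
(2487 - 197)/((9*17 + 23) + 1771) + (-13 + B)*(-34) = (2487 - 197)/((9*17 + 23) + 1771) + (-13 - 21)*(-34) = 2290/((153 + 23) + 1771) - 34*(-34) = 2290/(176 + 1771) + 1156 = 2290/1947 + 1156 = 2253022/1947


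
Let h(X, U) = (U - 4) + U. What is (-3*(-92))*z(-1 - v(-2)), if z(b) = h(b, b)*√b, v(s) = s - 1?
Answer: 0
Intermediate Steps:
v(s) = -1 + s
h(X, U) = -4 + 2*U (h(X, U) = (-4 + U) + U = -4 + 2*U)
z(b) = √b*(-4 + 2*b) (z(b) = (-4 + 2*b)*√b = √b*(-4 + 2*b))
(-3*(-92))*z(-1 - v(-2)) = (-3*(-92))*(2*√(-1 - (-1 - 2))*(-2 + (-1 - (-1 - 2)))) = 276*(2*√(-1 - 1*(-3))*(-2 + (-1 - 1*(-3)))) = 276*(2*√(-1 + 3)*(-2 + (-1 + 3))) = 276*(2*√2*(-2 + 2)) = 276*(2*√2*0) = 276*0 = 0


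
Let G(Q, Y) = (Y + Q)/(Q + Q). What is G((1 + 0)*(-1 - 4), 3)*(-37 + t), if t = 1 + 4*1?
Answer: -32/5 ≈ -6.4000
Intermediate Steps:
t = 5 (t = 1 + 4 = 5)
G(Q, Y) = (Q + Y)/(2*Q) (G(Q, Y) = (Q + Y)/((2*Q)) = (Q + Y)*(1/(2*Q)) = (Q + Y)/(2*Q))
G((1 + 0)*(-1 - 4), 3)*(-37 + t) = (((1 + 0)*(-1 - 4) + 3)/(2*(((1 + 0)*(-1 - 4)))))*(-37 + 5) = ((1*(-5) + 3)/(2*((1*(-5)))))*(-32) = ((½)*(-5 + 3)/(-5))*(-32) = ((½)*(-⅕)*(-2))*(-32) = (⅕)*(-32) = -32/5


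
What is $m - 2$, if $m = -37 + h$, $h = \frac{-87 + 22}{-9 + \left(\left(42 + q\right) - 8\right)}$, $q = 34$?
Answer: $- \frac{2366}{59} \approx -40.102$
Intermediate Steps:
$h = - \frac{65}{59}$ ($h = \frac{-87 + 22}{-9 + \left(\left(42 + 34\right) - 8\right)} = - \frac{65}{-9 + \left(76 - 8\right)} = - \frac{65}{-9 + 68} = - \frac{65}{59} \approx -1.1017$)
$m = - \frac{2248}{59}$ ($m = -37 - \frac{65}{59} = - \frac{2248}{59} \approx -38.102$)
$m - 2 = - \frac{2248}{59} - 2 = - \frac{2366}{59}$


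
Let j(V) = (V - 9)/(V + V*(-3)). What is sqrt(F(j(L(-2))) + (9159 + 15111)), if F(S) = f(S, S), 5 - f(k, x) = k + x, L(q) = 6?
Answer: sqrt(97098)/2 ≈ 155.80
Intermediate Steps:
j(V) = -(-9 + V)/(2*V) (j(V) = (-9 + V)/(V - 3*V) = (-9 + V)/((-2*V)) = (-9 + V)*(-1/(2*V)) = -(-9 + V)/(2*V))
f(k, x) = 5 - k - x (f(k, x) = 5 - (k + x) = 5 + (-k - x) = 5 - k - x)
F(S) = 5 - 2*S (F(S) = 5 - S - S = 5 - 2*S)
sqrt(F(j(L(-2))) + (9159 + 15111)) = sqrt((5 - (9 - 1*6)/6) + (9159 + 15111)) = sqrt((5 - (9 - 6)/6) + 24270) = sqrt((5 - 3/6) + 24270) = sqrt((5 - 2*1/4) + 24270) = sqrt((5 - 1/2) + 24270) = sqrt(9/2 + 24270) = sqrt(48549/2) = sqrt(97098)/2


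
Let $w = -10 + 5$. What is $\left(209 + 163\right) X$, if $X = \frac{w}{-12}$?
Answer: $155$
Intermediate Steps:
$w = -5$
$X = \frac{5}{12}$ ($X = - \frac{5}{-12} = \left(-5\right) \left(- \frac{1}{12}\right) = \frac{5}{12} \approx 0.41667$)
$\left(209 + 163\right) X = \left(209 + 163\right) \frac{5}{12} = 372 \cdot \frac{5}{12} = 155$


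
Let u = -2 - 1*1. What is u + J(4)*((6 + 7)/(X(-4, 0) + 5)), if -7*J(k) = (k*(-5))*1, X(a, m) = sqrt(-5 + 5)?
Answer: 31/7 ≈ 4.4286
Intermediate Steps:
X(a, m) = 0 (X(a, m) = sqrt(0) = 0)
J(k) = 5*k/7 (J(k) = -k*(-5)/7 = -(-5*k)/7 = -(-5)*k/7 = 5*k/7)
u = -3 (u = -2 - 1 = -3)
u + J(4)*((6 + 7)/(X(-4, 0) + 5)) = -3 + ((5/7)*4)*((6 + 7)/(0 + 5)) = -3 + 20*(13/5)/7 = -3 + 20*(13*(1/5))/7 = -3 + (20/7)*(13/5) = -3 + 52/7 = 31/7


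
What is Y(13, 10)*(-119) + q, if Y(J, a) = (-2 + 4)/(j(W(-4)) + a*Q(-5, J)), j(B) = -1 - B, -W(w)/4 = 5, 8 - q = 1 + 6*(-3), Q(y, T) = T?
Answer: 3487/149 ≈ 23.403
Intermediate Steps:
q = 25 (q = 8 - (1 + 6*(-3)) = 8 - (1 - 18) = 8 - 1*(-17) = 8 + 17 = 25)
W(w) = -20 (W(w) = -4*5 = -20)
Y(J, a) = 2/(19 + J*a) (Y(J, a) = (-2 + 4)/((-1 - 1*(-20)) + a*J) = 2/((-1 + 20) + J*a) = 2/(19 + J*a))
Y(13, 10)*(-119) + q = (2/(19 + 13*10))*(-119) + 25 = (2/(19 + 130))*(-119) + 25 = (2/149)*(-119) + 25 = -238/149 + 25 = 3487/149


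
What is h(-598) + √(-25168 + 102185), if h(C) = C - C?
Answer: √77017 ≈ 277.52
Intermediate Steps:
h(C) = 0
h(-598) + √(-25168 + 102185) = 0 + √(-25168 + 102185) = 0 + √77017 = √77017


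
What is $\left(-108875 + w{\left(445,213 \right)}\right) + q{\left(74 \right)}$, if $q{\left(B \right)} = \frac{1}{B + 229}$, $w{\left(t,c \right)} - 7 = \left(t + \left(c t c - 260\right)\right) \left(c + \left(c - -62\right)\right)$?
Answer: $\frac{2985250975957}{303} \approx 9.8523 \cdot 10^{9}$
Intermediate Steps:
$w{\left(t,c \right)} = 7 + \left(62 + 2 c\right) \left(-260 + t + t c^{2}\right)$ ($w{\left(t,c \right)} = 7 + \left(t + \left(c t c - 260\right)\right) \left(c + \left(c - -62\right)\right) = 7 + \left(t + \left(t c^{2} - 260\right)\right) \left(c + \left(c + 62\right)\right) = 7 + \left(t + \left(-260 + t c^{2}\right)\right) \left(c + \left(62 + c\right)\right) = 7 + \left(-260 + t + t c^{2}\right) \left(62 + 2 c\right) = 7 + \left(62 + 2 c\right) \left(-260 + t + t c^{2}\right)$)
$q{\left(B \right)} = \frac{1}{229 + B}$
$\left(-108875 + w{\left(445,213 \right)}\right) + q{\left(74 \right)} = \left(-108875 + \left(-16113 - 110760 + 62 \cdot 445 + 2 \cdot 213 \cdot 445 + 2 \cdot 445 \cdot 213^{3} + 62 \cdot 445 \cdot 213^{2}\right)\right) + \frac{1}{229 + 74} = \left(-108875 + \left(-16113 - 110760 + 27590 + 189570 + 2 \cdot 445 \cdot 9663597 + 62 \cdot 445 \cdot 45369\right)\right) + \frac{1}{303} = \left(-108875 + \left(-16113 - 110760 + 27590 + 189570 + 8600601330 + 1251730710\right)\right) + \frac{1}{303} = \left(-108875 + 9852422327\right) + \frac{1}{303} = 9852313452 + \frac{1}{303} = \frac{2985250975957}{303}$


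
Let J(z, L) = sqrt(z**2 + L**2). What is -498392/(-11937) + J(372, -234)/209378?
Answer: 498392/11937 + 3*sqrt(5365)/104689 ≈ 41.754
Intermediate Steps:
J(z, L) = sqrt(L**2 + z**2)
-498392/(-11937) + J(372, -234)/209378 = -498392/(-11937) + sqrt((-234)**2 + 372**2)/209378 = -498392*(-1/11937) + sqrt(54756 + 138384)*(1/209378) = 498392/11937 + sqrt(193140)*(1/209378) = 498392/11937 + (6*sqrt(5365))*(1/209378) = 498392/11937 + 3*sqrt(5365)/104689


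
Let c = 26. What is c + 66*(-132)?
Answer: -8686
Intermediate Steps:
c + 66*(-132) = 26 + 66*(-132) = 26 - 8712 = -8686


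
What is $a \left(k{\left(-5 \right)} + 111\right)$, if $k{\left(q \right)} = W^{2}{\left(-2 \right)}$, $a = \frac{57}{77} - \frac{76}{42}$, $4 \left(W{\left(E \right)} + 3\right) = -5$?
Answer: $- \frac{72865}{528} \approx -138.0$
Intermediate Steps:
$W{\left(E \right)} = - \frac{17}{4}$ ($W{\left(E \right)} = -3 + \frac{1}{4} \left(-5\right) = -3 - \frac{5}{4} = - \frac{17}{4}$)
$a = - \frac{247}{231}$ ($a = 57 \cdot \frac{1}{77} - \frac{38}{21} = \frac{57}{77} - \frac{38}{21} = - \frac{247}{231} \approx -1.0693$)
$k{\left(q \right)} = \frac{289}{16}$ ($k{\left(q \right)} = \left(- \frac{17}{4}\right)^{2} = \frac{289}{16}$)
$a \left(k{\left(-5 \right)} + 111\right) = - \frac{247 \left(\frac{289}{16} + 111\right)}{231} = \left(- \frac{247}{231}\right) \frac{2065}{16} = - \frac{72865}{528}$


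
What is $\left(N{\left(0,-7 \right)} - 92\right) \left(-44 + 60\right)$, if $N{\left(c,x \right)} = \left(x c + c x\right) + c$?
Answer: $-1472$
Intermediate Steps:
$N{\left(c,x \right)} = c + 2 c x$ ($N{\left(c,x \right)} = \left(c x + c x\right) + c = 2 c x + c = c + 2 c x$)
$\left(N{\left(0,-7 \right)} - 92\right) \left(-44 + 60\right) = \left(0 \left(1 + 2 \left(-7\right)\right) - 92\right) \left(-44 + 60\right) = \left(0 \left(1 - 14\right) - 92\right) 16 = \left(0 \left(-13\right) - 92\right) 16 = \left(0 - 92\right) 16 = \left(-92\right) 16 = -1472$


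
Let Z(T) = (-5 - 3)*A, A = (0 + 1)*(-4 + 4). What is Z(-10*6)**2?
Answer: 0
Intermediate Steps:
A = 0 (A = 1*0 = 0)
Z(T) = 0 (Z(T) = (-5 - 3)*0 = -8*0 = 0)
Z(-10*6)**2 = 0**2 = 0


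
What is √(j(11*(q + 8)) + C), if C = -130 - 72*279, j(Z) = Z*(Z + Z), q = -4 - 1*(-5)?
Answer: 2*I*√154 ≈ 24.819*I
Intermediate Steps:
q = 1 (q = -4 + 5 = 1)
j(Z) = 2*Z² (j(Z) = Z*(2*Z) = 2*Z²)
C = -20218 (C = -130 - 20088 = -20218)
√(j(11*(q + 8)) + C) = √(2*(11*(1 + 8))² - 20218) = √(2*(11*9)² - 20218) = √(2*99² - 20218) = √(2*9801 - 20218) = √(19602 - 20218) = √(-616) = 2*I*√154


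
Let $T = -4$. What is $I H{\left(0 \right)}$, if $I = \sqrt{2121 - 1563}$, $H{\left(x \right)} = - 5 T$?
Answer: $60 \sqrt{62} \approx 472.44$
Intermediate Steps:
$H{\left(x \right)} = 20$ ($H{\left(x \right)} = \left(-5\right) \left(-4\right) = 20$)
$I = 3 \sqrt{62}$ ($I = \sqrt{558} = 3 \sqrt{62} \approx 23.622$)
$I H{\left(0 \right)} = 3 \sqrt{62} \cdot 20 = 60 \sqrt{62}$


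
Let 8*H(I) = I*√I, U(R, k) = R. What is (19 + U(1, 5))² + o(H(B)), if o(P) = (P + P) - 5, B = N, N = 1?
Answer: 1581/4 ≈ 395.25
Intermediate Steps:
B = 1
H(I) = I^(3/2)/8 (H(I) = (I*√I)/8 = I^(3/2)/8)
o(P) = -5 + 2*P (o(P) = 2*P - 5 = -5 + 2*P)
(19 + U(1, 5))² + o(H(B)) = (19 + 1)² + (-5 + 2*(1^(3/2)/8)) = 20² + (-5 + 2*((⅛)*1)) = 400 + (-5 + 2*(⅛)) = 400 + (-5 + ¼) = 400 - 19/4 = 1581/4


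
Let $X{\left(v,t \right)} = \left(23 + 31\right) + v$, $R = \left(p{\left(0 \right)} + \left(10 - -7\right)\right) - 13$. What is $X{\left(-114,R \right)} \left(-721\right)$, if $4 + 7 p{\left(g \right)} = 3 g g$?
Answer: $43260$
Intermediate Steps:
$p{\left(g \right)} = - \frac{4}{7} + \frac{3 g^{2}}{7}$ ($p{\left(g \right)} = - \frac{4}{7} + \frac{3 g g}{7} = - \frac{4}{7} + \frac{3 g^{2}}{7}$)
$R = \frac{24}{7}$ ($R = \left(\left(- \frac{4}{7} + \frac{3 \cdot 0^{2}}{7}\right) + \left(10 - -7\right)\right) - 13 = \left(\left(- \frac{4}{7} + \frac{3}{7} \cdot 0\right) + \left(10 + 7\right)\right) - 13 = \left(\left(- \frac{4}{7} + 0\right) + 17\right) - 13 = \left(- \frac{4}{7} + 17\right) - 13 = \frac{115}{7} - 13 = \frac{24}{7} \approx 3.4286$)
$X{\left(v,t \right)} = 54 + v$
$X{\left(-114,R \right)} \left(-721\right) = \left(54 - 114\right) \left(-721\right) = \left(-60\right) \left(-721\right) = 43260$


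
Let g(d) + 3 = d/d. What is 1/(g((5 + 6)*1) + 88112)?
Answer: 1/88110 ≈ 1.1349e-5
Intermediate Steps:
g(d) = -2 (g(d) = -3 + d/d = -3 + 1 = -2)
1/(g((5 + 6)*1) + 88112) = 1/(-2 + 88112) = 1/88110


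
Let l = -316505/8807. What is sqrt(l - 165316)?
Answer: I*sqrt(12825233531219)/8807 ≈ 406.63*I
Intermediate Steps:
l = -316505/8807 (l = -316505*1/8807 = -316505/8807 ≈ -35.938)
sqrt(l - 165316) = sqrt(-316505/8807 - 165316) = sqrt(-1456254517/8807) = I*sqrt(12825233531219)/8807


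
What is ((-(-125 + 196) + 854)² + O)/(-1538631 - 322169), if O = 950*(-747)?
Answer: 96561/1860800 ≈ 0.051892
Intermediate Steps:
O = -709650
((-(-125 + 196) + 854)² + O)/(-1538631 - 322169) = ((-(-125 + 196) + 854)² - 709650)/(-1538631 - 322169) = ((-1*71 + 854)² - 709650)/(-1860800) = ((-71 + 854)² - 709650)*(-1/1860800) = (783² - 709650)*(-1/1860800) = (613089 - 709650)*(-1/1860800) = -96561*(-1/1860800) = 96561/1860800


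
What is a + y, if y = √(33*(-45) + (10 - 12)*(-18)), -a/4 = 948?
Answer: -3792 + 3*I*√161 ≈ -3792.0 + 38.066*I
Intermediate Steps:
a = -3792 (a = -4*948 = -3792)
y = 3*I*√161 (y = √(-1485 - 2*(-18)) = √(-1485 + 36) = √(-1449) = 3*I*√161 ≈ 38.066*I)
a + y = -3792 + 3*I*√161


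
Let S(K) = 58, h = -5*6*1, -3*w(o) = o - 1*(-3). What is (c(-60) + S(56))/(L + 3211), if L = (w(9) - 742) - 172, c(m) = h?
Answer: 28/2293 ≈ 0.012211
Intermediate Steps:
w(o) = -1 - o/3 (w(o) = -(o - 1*(-3))/3 = -(o + 3)/3 = -(3 + o)/3 = -1 - o/3)
h = -30 (h = -30*1 = -30)
c(m) = -30
L = -918 (L = ((-1 - ⅓*9) - 742) - 172 = ((-1 - 3) - 742) - 172 = (-4 - 742) - 172 = -746 - 172 = -918)
(c(-60) + S(56))/(L + 3211) = (-30 + 58)/(-918 + 3211) = 28/2293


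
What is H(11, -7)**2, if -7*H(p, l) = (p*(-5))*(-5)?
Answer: 75625/49 ≈ 1543.4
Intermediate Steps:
H(p, l) = -25*p/7 (H(p, l) = -p*(-5)*(-5)/7 = -(-5*p)*(-5)/7 = -25*p/7)
H(11, -7)**2 = (-25/7*11)**2 = (-275/7)**2 = 75625/49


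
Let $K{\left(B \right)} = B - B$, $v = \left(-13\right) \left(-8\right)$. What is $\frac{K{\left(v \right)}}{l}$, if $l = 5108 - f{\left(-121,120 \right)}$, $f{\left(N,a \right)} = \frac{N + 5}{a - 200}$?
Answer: $0$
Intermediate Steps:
$f{\left(N,a \right)} = \frac{5 + N}{-200 + a}$
$v = 104$
$K{\left(B \right)} = 0$
$l = \frac{102131}{20}$ ($l = 5108 - \frac{5 - 121}{-200 + 120} = 5108 - \frac{1}{-80} \left(-116\right) = 5108 - \left(- \frac{1}{80}\right) \left(-116\right) = 5108 - \frac{29}{20} = \frac{102131}{20} \approx 5106.5$)
$\frac{K{\left(v \right)}}{l} = \frac{0}{\frac{102131}{20}} = 0 \cdot \frac{20}{102131} = 0$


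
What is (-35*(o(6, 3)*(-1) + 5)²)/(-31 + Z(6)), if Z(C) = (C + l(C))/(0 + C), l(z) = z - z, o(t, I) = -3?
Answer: 224/3 ≈ 74.667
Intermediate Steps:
l(z) = 0
Z(C) = 1 (Z(C) = (C + 0)/(0 + C) = C/C = 1)
(-35*(o(6, 3)*(-1) + 5)²)/(-31 + Z(6)) = (-35*(-3*(-1) + 5)²)/(-31 + 1) = -35*(3 + 5)²/(-30) = -35*8²*(-1/30) = -35*64*(-1/30) = -2240*(-1/30) = 224/3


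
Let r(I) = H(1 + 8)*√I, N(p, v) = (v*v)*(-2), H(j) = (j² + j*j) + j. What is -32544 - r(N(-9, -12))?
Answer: -32544 - 2052*I*√2 ≈ -32544.0 - 2902.0*I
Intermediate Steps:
H(j) = j + 2*j² (H(j) = (j² + j²) + j = 2*j² + j = j + 2*j²)
N(p, v) = -2*v² (N(p, v) = v²*(-2) = -2*v²)
r(I) = 171*√I (r(I) = ((1 + 8)*(1 + 2*(1 + 8)))*√I = (9*(1 + 2*9))*√I = (9*(1 + 18))*√I = (9*19)*√I = 171*√I)
-32544 - r(N(-9, -12)) = -32544 - 171*√(-2*(-12)²) = -32544 - 171*√(-2*144) = -32544 - 171*√(-288) = -32544 - 171*12*I*√2 = -32544 - 2052*I*√2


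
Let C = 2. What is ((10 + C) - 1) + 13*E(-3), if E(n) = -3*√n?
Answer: 11 - 39*I*√3 ≈ 11.0 - 67.55*I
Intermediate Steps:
((10 + C) - 1) + 13*E(-3) = ((10 + 2) - 1) + 13*(-3*I*√3) = (12 - 1) + 13*(-3*I*√3) = 11 + 13*(-3*I*√3) = 11 - 39*I*√3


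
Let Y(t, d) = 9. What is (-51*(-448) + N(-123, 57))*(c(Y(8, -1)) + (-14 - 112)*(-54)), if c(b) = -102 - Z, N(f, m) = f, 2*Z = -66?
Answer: 153052875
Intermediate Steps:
Z = -33 (Z = (½)*(-66) = -33)
c(b) = -69 (c(b) = -102 - 1*(-33) = -102 + 33 = -69)
(-51*(-448) + N(-123, 57))*(c(Y(8, -1)) + (-14 - 112)*(-54)) = (-51*(-448) - 123)*(-69 + (-14 - 112)*(-54)) = (22848 - 123)*(-69 - 126*(-54)) = 22725*(-69 + 6804) = 22725*6735 = 153052875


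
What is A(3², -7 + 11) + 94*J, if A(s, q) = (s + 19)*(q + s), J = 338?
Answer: 32136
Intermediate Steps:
A(s, q) = (19 + s)*(q + s)
A(3², -7 + 11) + 94*J = ((3²)² + 19*(-7 + 11) + 19*3² + (-7 + 11)*3²) + 94*338 = (9² + 19*4 + 19*9 + 4*9) + 31772 = (81 + 76 + 171 + 36) + 31772 = 364 + 31772 = 32136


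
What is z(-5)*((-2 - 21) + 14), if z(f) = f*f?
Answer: -225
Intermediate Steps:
z(f) = f**2
z(-5)*((-2 - 21) + 14) = (-5)**2*((-2 - 21) + 14) = 25*(-23 + 14) = 25*(-9) = -225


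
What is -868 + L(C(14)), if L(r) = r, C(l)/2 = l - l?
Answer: -868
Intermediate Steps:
C(l) = 0 (C(l) = 2*(l - l) = 2*0 = 0)
-868 + L(C(14)) = -868 + 0 = -868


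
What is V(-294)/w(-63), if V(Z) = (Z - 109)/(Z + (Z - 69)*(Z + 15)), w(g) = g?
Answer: 403/6361929 ≈ 6.3346e-5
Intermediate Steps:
V(Z) = (-109 + Z)/(Z + (-69 + Z)*(15 + Z))
V(-294)/w(-63) = ((109 - 1*(-294))/(1035 - 1*(-294)² + 53*(-294)))/(-63) = ((109 + 294)/(1035 - 1*86436 - 15582))*(-1/63) = (403/(1035 - 86436 - 15582))*(-1/63) = (403/(-100983))*(-1/63) = -1/100983*403*(-1/63) = -403/100983*(-1/63) = 403/6361929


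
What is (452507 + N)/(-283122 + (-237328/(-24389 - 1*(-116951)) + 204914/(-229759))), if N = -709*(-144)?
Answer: -5897357844762237/3010607818809848 ≈ -1.9589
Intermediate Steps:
N = 102096
(452507 + N)/(-283122 + (-237328/(-24389 - 1*(-116951)) + 204914/(-229759))) = (452507 + 102096)/(-283122 + (-237328/(-24389 - 1*(-116951)) + 204914/(-229759))) = 554603/(-283122 + (-237328/(-24389 + 116951) + 204914*(-1/229759))) = 554603/(-283122 + (-237328/92562 - 204914/229759)) = 554603/(-283122 + (-237328*1/92562 - 204914/229759)) = 554603/(-283122 + (-118664/46281 - 204914/229759)) = 554603/(-283122 - 36747746810/10633476279) = 554603/(-3010607818809848/10633476279) = 554603*(-10633476279/3010607818809848) = -5897357844762237/3010607818809848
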